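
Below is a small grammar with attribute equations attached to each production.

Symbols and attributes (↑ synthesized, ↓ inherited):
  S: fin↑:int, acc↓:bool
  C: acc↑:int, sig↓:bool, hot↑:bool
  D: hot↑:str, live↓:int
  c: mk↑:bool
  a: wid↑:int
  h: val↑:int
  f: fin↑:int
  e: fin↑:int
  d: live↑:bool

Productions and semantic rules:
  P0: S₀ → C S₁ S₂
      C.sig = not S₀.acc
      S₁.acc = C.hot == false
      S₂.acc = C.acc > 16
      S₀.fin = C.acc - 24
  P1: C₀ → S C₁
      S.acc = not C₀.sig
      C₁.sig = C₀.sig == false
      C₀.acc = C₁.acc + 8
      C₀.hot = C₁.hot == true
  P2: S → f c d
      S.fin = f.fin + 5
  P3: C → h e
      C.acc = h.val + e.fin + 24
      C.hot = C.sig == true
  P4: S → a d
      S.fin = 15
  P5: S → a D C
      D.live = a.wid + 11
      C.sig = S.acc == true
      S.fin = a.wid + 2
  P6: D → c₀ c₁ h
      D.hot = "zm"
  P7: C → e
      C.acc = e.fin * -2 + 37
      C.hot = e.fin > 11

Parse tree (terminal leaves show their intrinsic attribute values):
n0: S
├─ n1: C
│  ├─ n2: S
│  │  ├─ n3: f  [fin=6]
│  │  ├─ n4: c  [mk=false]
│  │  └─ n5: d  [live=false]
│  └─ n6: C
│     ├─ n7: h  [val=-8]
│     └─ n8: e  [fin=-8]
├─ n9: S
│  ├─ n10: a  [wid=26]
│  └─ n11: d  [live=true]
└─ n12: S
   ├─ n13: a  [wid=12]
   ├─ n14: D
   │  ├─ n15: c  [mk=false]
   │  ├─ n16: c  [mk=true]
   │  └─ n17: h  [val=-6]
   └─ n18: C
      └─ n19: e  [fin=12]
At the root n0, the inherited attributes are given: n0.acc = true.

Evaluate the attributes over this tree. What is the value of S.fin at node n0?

-8

1. n0.acc = true  [given at root]
2. n1.sig = false  [not S₀.acc]
3. n2.acc = true  [not C₀.sig]
4. n3.fin = 6  [terminal]
5. n4.mk = false  [terminal]
6. n5.live = false  [terminal]
7. n2.fin = 11  [f.fin + 5]
8. n6.sig = true  [C₀.sig == false]
9. n7.val = -8  [terminal]
10. n8.fin = -8  [terminal]
11. n6.acc = 8  [h.val + e.fin + 24]
12. n6.hot = true  [C.sig == true]
13. n1.acc = 16  [C₁.acc + 8]
14. n1.hot = true  [C₁.hot == true]
15. n9.acc = false  [C.hot == false]
16. n10.wid = 26  [terminal]
17. n11.live = true  [terminal]
18. n9.fin = 15  [15]
19. n12.acc = false  [C.acc > 16]
20. n13.wid = 12  [terminal]
21. n14.live = 23  [a.wid + 11]
22. n15.mk = false  [terminal]
23. n16.mk = true  [terminal]
24. n17.val = -6  [terminal]
25. n14.hot = "zm"  ["zm"]
26. n18.sig = false  [S.acc == true]
27. n19.fin = 12  [terminal]
28. n18.acc = 13  [e.fin * -2 + 37]
29. n18.hot = true  [e.fin > 11]
30. n12.fin = 14  [a.wid + 2]
31. n0.fin = -8  [C.acc - 24]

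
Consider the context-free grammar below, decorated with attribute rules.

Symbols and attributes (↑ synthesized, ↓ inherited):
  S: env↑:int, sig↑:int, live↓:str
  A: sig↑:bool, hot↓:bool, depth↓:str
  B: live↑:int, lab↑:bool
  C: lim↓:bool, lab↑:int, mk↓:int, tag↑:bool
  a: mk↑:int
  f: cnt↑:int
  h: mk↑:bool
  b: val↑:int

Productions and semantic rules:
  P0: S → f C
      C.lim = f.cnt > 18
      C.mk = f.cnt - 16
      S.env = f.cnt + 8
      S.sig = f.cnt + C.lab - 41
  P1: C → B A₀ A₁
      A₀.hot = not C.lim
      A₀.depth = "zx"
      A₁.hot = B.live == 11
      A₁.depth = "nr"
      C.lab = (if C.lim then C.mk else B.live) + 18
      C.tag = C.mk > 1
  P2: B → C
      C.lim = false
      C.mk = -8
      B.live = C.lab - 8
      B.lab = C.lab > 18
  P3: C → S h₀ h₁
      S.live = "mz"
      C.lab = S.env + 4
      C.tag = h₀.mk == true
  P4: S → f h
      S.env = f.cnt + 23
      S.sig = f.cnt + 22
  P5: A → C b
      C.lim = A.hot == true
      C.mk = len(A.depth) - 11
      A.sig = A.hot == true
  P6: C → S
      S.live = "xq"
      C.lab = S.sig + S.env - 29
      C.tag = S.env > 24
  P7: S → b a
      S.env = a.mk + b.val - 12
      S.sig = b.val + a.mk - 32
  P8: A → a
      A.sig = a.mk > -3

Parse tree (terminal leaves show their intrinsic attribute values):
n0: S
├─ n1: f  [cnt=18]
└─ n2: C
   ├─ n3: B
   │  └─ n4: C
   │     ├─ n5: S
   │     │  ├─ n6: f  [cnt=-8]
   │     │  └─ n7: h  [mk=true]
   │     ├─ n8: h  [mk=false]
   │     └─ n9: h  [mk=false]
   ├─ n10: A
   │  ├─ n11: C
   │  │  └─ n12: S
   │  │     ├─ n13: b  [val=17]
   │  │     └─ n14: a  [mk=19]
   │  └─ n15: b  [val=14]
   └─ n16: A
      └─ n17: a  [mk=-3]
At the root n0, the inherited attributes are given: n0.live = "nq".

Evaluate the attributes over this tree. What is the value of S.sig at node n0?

1. n0.live = "nq"  [given at root]
2. n1.cnt = 18  [terminal]
3. n2.lim = false  [f.cnt > 18]
4. n2.mk = 2  [f.cnt - 16]
5. n4.lim = false  [false]
6. n4.mk = -8  [-8]
7. n5.live = "mz"  ["mz"]
8. n6.cnt = -8  [terminal]
9. n7.mk = true  [terminal]
10. n5.env = 15  [f.cnt + 23]
11. n5.sig = 14  [f.cnt + 22]
12. n8.mk = false  [terminal]
13. n9.mk = false  [terminal]
14. n4.lab = 19  [S.env + 4]
15. n4.tag = false  [h₀.mk == true]
16. n3.live = 11  [C.lab - 8]
17. n3.lab = true  [C.lab > 18]
18. n10.hot = true  [not C.lim]
19. n10.depth = "zx"  ["zx"]
20. n11.lim = true  [A.hot == true]
21. n11.mk = -9  [len(A.depth) - 11]
22. n12.live = "xq"  ["xq"]
23. n13.val = 17  [terminal]
24. n14.mk = 19  [terminal]
25. n12.env = 24  [a.mk + b.val - 12]
26. n12.sig = 4  [b.val + a.mk - 32]
27. n11.lab = -1  [S.sig + S.env - 29]
28. n11.tag = false  [S.env > 24]
29. n15.val = 14  [terminal]
30. n10.sig = true  [A.hot == true]
31. n16.hot = true  [B.live == 11]
32. n16.depth = "nr"  ["nr"]
33. n17.mk = -3  [terminal]
34. n16.sig = false  [a.mk > -3]
35. n2.lab = 29  [(if C.lim then C.mk else B.live) + 18]
36. n2.tag = true  [C.mk > 1]
37. n0.env = 26  [f.cnt + 8]
38. n0.sig = 6  [f.cnt + C.lab - 41]

6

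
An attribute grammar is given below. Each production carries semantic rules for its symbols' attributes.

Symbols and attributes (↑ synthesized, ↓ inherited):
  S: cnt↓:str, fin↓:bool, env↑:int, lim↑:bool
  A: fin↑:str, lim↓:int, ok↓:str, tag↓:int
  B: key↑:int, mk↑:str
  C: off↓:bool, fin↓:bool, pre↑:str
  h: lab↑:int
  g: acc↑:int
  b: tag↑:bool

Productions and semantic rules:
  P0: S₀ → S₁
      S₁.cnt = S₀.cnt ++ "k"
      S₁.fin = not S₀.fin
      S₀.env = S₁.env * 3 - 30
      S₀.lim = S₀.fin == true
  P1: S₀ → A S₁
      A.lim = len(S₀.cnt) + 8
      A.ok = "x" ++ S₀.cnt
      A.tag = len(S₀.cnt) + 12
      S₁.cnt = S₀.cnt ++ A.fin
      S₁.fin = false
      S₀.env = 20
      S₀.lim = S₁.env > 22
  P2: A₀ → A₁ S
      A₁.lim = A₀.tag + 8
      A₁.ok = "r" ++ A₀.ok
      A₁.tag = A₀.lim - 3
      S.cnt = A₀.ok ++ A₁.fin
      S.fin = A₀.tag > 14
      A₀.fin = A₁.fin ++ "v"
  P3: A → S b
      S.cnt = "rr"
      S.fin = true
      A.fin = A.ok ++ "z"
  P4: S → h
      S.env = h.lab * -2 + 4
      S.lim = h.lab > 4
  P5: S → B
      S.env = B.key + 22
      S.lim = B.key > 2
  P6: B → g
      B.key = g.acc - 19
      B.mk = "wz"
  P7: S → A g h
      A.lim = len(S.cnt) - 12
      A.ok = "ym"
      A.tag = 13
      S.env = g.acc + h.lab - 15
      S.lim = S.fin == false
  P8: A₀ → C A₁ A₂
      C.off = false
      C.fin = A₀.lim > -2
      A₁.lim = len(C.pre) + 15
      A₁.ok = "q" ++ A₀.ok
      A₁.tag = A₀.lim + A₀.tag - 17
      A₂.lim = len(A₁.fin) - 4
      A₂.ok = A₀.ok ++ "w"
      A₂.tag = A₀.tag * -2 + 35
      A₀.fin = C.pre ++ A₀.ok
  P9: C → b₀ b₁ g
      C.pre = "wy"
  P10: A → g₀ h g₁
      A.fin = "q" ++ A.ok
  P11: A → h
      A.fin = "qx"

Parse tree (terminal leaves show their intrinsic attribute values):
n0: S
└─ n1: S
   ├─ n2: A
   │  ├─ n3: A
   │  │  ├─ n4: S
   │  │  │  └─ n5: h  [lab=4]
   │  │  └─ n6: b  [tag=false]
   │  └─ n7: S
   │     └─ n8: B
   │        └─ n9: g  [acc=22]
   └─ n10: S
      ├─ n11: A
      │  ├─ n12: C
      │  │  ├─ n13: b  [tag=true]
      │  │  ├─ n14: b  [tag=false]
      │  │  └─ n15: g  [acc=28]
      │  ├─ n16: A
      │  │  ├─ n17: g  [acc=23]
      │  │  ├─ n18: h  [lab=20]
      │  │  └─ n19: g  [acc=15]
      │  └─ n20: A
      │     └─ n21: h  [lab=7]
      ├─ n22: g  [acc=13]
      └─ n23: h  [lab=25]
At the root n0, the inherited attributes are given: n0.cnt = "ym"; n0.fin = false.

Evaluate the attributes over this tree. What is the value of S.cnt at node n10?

1. n0.cnt = "ym"  [given at root]
2. n0.fin = false  [given at root]
3. n1.cnt = "ymk"  [S₀.cnt ++ "k"]
4. n1.fin = true  [not S₀.fin]
5. n2.lim = 11  [len(S₀.cnt) + 8]
6. n2.ok = "xymk"  ["x" ++ S₀.cnt]
7. n2.tag = 15  [len(S₀.cnt) + 12]
8. n3.lim = 23  [A₀.tag + 8]
9. n3.ok = "rxymk"  ["r" ++ A₀.ok]
10. n3.tag = 8  [A₀.lim - 3]
11. n4.cnt = "rr"  ["rr"]
12. n4.fin = true  [true]
13. n5.lab = 4  [terminal]
14. n4.env = -4  [h.lab * -2 + 4]
15. n4.lim = false  [h.lab > 4]
16. n6.tag = false  [terminal]
17. n3.fin = "rxymkz"  [A.ok ++ "z"]
18. n7.cnt = "xymkrxymkz"  [A₀.ok ++ A₁.fin]
19. n7.fin = true  [A₀.tag > 14]
20. n9.acc = 22  [terminal]
21. n8.key = 3  [g.acc - 19]
22. n8.mk = "wz"  ["wz"]
23. n7.env = 25  [B.key + 22]
24. n7.lim = true  [B.key > 2]
25. n2.fin = "rxymkzv"  [A₁.fin ++ "v"]
26. n10.cnt = "ymkrxymkzv"  [S₀.cnt ++ A.fin]
27. n10.fin = false  [false]
28. n11.lim = -2  [len(S.cnt) - 12]
29. n11.ok = "ym"  ["ym"]
30. n11.tag = 13  [13]
31. n12.off = false  [false]
32. n12.fin = false  [A₀.lim > -2]
33. n13.tag = true  [terminal]
34. n14.tag = false  [terminal]
35. n15.acc = 28  [terminal]
36. n12.pre = "wy"  ["wy"]
37. n16.lim = 17  [len(C.pre) + 15]
38. n16.ok = "qym"  ["q" ++ A₀.ok]
39. n16.tag = -6  [A₀.lim + A₀.tag - 17]
40. n17.acc = 23  [terminal]
41. n18.lab = 20  [terminal]
42. n19.acc = 15  [terminal]
43. n16.fin = "qqym"  ["q" ++ A.ok]
44. n20.lim = 0  [len(A₁.fin) - 4]
45. n20.ok = "ymw"  [A₀.ok ++ "w"]
46. n20.tag = 9  [A₀.tag * -2 + 35]
47. n21.lab = 7  [terminal]
48. n20.fin = "qx"  ["qx"]
49. n11.fin = "wyym"  [C.pre ++ A₀.ok]
50. n22.acc = 13  [terminal]
51. n23.lab = 25  [terminal]
52. n10.env = 23  [g.acc + h.lab - 15]
53. n10.lim = true  [S.fin == false]
54. n1.env = 20  [20]
55. n1.lim = true  [S₁.env > 22]
56. n0.env = 30  [S₁.env * 3 - 30]
57. n0.lim = false  [S₀.fin == true]

"ymkrxymkzv"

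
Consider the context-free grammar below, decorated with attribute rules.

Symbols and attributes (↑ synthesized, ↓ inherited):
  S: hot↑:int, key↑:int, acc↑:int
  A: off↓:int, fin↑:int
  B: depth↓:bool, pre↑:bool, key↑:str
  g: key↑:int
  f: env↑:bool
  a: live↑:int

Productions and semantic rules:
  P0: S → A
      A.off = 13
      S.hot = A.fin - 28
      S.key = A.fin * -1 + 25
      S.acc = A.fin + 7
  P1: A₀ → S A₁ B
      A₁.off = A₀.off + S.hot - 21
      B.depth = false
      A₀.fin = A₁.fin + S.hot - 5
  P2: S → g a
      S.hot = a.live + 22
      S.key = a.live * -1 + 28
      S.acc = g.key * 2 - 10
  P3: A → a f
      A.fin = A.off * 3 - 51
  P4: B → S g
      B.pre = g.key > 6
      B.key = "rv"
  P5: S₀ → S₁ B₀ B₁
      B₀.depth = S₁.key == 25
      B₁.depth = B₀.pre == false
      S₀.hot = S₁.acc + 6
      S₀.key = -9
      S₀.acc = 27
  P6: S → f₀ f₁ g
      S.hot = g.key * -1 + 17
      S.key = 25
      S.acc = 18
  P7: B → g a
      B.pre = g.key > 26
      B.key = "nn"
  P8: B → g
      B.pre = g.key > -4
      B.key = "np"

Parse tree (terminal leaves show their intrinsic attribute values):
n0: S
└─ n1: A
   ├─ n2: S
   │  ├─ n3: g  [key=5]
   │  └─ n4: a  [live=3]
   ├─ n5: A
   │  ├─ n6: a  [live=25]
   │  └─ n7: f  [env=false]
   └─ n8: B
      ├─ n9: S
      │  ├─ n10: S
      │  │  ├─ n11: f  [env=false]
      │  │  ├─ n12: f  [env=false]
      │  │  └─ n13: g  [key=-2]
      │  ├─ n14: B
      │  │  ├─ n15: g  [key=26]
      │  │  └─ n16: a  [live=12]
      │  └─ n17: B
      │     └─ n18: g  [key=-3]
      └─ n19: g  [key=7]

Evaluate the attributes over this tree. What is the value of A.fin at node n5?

0

1. n1.off = 13  [13]
2. n3.key = 5  [terminal]
3. n4.live = 3  [terminal]
4. n2.hot = 25  [a.live + 22]
5. n2.key = 25  [a.live * -1 + 28]
6. n2.acc = 0  [g.key * 2 - 10]
7. n5.off = 17  [A₀.off + S.hot - 21]
8. n6.live = 25  [terminal]
9. n7.env = false  [terminal]
10. n5.fin = 0  [A.off * 3 - 51]
11. n8.depth = false  [false]
12. n11.env = false  [terminal]
13. n12.env = false  [terminal]
14. n13.key = -2  [terminal]
15. n10.hot = 19  [g.key * -1 + 17]
16. n10.key = 25  [25]
17. n10.acc = 18  [18]
18. n14.depth = true  [S₁.key == 25]
19. n15.key = 26  [terminal]
20. n16.live = 12  [terminal]
21. n14.pre = false  [g.key > 26]
22. n14.key = "nn"  ["nn"]
23. n17.depth = true  [B₀.pre == false]
24. n18.key = -3  [terminal]
25. n17.pre = true  [g.key > -4]
26. n17.key = "np"  ["np"]
27. n9.hot = 24  [S₁.acc + 6]
28. n9.key = -9  [-9]
29. n9.acc = 27  [27]
30. n19.key = 7  [terminal]
31. n8.pre = true  [g.key > 6]
32. n8.key = "rv"  ["rv"]
33. n1.fin = 20  [A₁.fin + S.hot - 5]
34. n0.hot = -8  [A.fin - 28]
35. n0.key = 5  [A.fin * -1 + 25]
36. n0.acc = 27  [A.fin + 7]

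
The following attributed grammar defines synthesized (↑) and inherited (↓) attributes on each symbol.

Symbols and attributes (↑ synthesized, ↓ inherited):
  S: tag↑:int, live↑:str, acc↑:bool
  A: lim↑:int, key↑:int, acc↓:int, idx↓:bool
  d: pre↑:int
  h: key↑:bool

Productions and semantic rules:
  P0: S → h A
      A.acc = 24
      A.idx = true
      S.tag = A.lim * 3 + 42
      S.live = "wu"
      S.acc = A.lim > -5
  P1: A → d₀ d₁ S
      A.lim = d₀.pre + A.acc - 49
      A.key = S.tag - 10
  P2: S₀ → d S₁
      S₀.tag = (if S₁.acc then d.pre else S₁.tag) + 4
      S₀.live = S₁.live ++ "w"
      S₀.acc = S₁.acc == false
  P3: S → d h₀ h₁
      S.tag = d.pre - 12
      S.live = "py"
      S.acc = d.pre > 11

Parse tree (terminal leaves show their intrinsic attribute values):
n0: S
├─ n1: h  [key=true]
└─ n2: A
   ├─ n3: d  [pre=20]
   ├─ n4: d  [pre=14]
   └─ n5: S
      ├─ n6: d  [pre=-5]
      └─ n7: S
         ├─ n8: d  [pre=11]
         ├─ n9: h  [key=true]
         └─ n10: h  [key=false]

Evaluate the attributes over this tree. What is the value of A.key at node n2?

1. n1.key = true  [terminal]
2. n2.acc = 24  [24]
3. n2.idx = true  [true]
4. n3.pre = 20  [terminal]
5. n4.pre = 14  [terminal]
6. n6.pre = -5  [terminal]
7. n8.pre = 11  [terminal]
8. n9.key = true  [terminal]
9. n10.key = false  [terminal]
10. n7.tag = -1  [d.pre - 12]
11. n7.live = "py"  ["py"]
12. n7.acc = false  [d.pre > 11]
13. n5.tag = 3  [(if S₁.acc then d.pre else S₁.tag) + 4]
14. n5.live = "pyw"  [S₁.live ++ "w"]
15. n5.acc = true  [S₁.acc == false]
16. n2.lim = -5  [d₀.pre + A.acc - 49]
17. n2.key = -7  [S.tag - 10]
18. n0.tag = 27  [A.lim * 3 + 42]
19. n0.live = "wu"  ["wu"]
20. n0.acc = false  [A.lim > -5]

-7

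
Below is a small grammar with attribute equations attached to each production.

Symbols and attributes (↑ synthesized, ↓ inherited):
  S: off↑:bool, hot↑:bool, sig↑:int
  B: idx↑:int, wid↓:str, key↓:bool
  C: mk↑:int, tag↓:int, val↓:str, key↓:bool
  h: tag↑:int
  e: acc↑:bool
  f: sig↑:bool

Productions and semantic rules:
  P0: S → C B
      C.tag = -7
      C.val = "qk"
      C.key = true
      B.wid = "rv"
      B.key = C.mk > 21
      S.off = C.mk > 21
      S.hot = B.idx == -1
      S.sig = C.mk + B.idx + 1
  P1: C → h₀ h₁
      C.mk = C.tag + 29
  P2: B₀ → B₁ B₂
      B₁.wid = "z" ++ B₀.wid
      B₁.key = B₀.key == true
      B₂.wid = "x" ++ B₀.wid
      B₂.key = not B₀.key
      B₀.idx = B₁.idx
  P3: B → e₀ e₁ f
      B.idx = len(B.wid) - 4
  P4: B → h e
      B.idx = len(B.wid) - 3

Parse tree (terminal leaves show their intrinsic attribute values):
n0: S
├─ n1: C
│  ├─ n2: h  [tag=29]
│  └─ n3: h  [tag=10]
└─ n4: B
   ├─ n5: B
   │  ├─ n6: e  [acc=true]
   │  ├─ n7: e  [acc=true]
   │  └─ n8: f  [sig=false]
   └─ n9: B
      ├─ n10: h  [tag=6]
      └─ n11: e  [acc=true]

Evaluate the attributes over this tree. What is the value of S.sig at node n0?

22

1. n1.tag = -7  [-7]
2. n1.val = "qk"  ["qk"]
3. n1.key = true  [true]
4. n2.tag = 29  [terminal]
5. n3.tag = 10  [terminal]
6. n1.mk = 22  [C.tag + 29]
7. n4.wid = "rv"  ["rv"]
8. n4.key = true  [C.mk > 21]
9. n5.wid = "zrv"  ["z" ++ B₀.wid]
10. n5.key = true  [B₀.key == true]
11. n6.acc = true  [terminal]
12. n7.acc = true  [terminal]
13. n8.sig = false  [terminal]
14. n5.idx = -1  [len(B.wid) - 4]
15. n9.wid = "xrv"  ["x" ++ B₀.wid]
16. n9.key = false  [not B₀.key]
17. n10.tag = 6  [terminal]
18. n11.acc = true  [terminal]
19. n9.idx = 0  [len(B.wid) - 3]
20. n4.idx = -1  [B₁.idx]
21. n0.off = true  [C.mk > 21]
22. n0.hot = true  [B.idx == -1]
23. n0.sig = 22  [C.mk + B.idx + 1]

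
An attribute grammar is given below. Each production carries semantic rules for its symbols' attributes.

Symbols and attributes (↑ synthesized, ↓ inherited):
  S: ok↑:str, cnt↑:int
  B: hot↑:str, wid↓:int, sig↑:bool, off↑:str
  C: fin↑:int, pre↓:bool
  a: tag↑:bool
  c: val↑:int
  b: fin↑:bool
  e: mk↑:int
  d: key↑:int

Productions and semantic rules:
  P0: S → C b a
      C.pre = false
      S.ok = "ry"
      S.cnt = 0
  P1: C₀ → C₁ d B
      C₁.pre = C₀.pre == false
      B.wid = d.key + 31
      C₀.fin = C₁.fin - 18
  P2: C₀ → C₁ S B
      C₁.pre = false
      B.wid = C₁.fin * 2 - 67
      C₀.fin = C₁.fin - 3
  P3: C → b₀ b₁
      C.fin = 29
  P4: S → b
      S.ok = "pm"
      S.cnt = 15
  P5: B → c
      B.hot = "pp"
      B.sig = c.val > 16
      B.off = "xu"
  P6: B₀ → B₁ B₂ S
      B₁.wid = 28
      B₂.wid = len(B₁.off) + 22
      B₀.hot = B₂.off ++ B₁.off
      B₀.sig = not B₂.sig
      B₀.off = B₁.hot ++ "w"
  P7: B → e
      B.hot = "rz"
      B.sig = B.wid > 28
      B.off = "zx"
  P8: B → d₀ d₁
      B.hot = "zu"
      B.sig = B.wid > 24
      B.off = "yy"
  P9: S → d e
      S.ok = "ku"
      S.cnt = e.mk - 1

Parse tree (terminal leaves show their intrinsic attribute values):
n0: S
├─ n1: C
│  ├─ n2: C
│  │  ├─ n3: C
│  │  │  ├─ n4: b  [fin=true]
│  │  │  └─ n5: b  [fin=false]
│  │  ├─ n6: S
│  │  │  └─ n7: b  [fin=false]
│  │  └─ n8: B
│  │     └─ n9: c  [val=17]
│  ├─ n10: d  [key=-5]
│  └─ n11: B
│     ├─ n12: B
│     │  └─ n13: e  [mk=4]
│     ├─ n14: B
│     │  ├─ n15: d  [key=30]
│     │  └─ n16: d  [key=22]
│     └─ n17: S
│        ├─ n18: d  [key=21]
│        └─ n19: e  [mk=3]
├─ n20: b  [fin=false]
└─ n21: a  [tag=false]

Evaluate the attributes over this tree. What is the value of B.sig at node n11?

true

1. n1.pre = false  [false]
2. n2.pre = true  [C₀.pre == false]
3. n3.pre = false  [false]
4. n4.fin = true  [terminal]
5. n5.fin = false  [terminal]
6. n3.fin = 29  [29]
7. n7.fin = false  [terminal]
8. n6.ok = "pm"  ["pm"]
9. n6.cnt = 15  [15]
10. n8.wid = -9  [C₁.fin * 2 - 67]
11. n9.val = 17  [terminal]
12. n8.hot = "pp"  ["pp"]
13. n8.sig = true  [c.val > 16]
14. n8.off = "xu"  ["xu"]
15. n2.fin = 26  [C₁.fin - 3]
16. n10.key = -5  [terminal]
17. n11.wid = 26  [d.key + 31]
18. n12.wid = 28  [28]
19. n13.mk = 4  [terminal]
20. n12.hot = "rz"  ["rz"]
21. n12.sig = false  [B.wid > 28]
22. n12.off = "zx"  ["zx"]
23. n14.wid = 24  [len(B₁.off) + 22]
24. n15.key = 30  [terminal]
25. n16.key = 22  [terminal]
26. n14.hot = "zu"  ["zu"]
27. n14.sig = false  [B.wid > 24]
28. n14.off = "yy"  ["yy"]
29. n18.key = 21  [terminal]
30. n19.mk = 3  [terminal]
31. n17.ok = "ku"  ["ku"]
32. n17.cnt = 2  [e.mk - 1]
33. n11.hot = "yyzx"  [B₂.off ++ B₁.off]
34. n11.sig = true  [not B₂.sig]
35. n11.off = "rzw"  [B₁.hot ++ "w"]
36. n1.fin = 8  [C₁.fin - 18]
37. n20.fin = false  [terminal]
38. n21.tag = false  [terminal]
39. n0.ok = "ry"  ["ry"]
40. n0.cnt = 0  [0]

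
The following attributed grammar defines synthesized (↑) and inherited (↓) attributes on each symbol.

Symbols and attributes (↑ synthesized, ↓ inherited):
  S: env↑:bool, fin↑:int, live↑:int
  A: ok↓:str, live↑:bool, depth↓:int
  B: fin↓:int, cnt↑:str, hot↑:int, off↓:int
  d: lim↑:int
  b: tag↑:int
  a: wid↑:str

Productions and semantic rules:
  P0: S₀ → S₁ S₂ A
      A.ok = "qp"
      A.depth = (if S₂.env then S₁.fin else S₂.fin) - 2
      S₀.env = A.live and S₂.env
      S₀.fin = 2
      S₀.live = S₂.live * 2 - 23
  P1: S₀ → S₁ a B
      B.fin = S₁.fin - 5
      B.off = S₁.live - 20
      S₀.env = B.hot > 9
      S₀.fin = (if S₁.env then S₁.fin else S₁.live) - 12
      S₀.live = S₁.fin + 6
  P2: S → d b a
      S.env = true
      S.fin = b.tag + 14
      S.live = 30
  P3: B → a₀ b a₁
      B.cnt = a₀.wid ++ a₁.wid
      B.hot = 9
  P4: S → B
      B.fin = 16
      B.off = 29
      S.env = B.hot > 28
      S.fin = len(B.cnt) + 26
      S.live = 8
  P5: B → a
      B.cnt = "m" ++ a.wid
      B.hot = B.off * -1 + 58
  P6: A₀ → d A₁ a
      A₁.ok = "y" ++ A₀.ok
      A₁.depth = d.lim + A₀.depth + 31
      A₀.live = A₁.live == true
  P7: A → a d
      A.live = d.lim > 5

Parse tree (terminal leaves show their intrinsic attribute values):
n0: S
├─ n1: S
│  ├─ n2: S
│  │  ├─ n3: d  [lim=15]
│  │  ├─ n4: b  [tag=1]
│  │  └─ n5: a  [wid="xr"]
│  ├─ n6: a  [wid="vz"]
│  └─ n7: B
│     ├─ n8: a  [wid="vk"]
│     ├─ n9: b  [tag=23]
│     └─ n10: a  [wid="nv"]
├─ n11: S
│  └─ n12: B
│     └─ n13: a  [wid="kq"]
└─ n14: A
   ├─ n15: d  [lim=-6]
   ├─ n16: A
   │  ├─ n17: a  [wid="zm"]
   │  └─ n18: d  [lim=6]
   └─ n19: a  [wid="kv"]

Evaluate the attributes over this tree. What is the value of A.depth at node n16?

26

1. n3.lim = 15  [terminal]
2. n4.tag = 1  [terminal]
3. n5.wid = "xr"  [terminal]
4. n2.env = true  [true]
5. n2.fin = 15  [b.tag + 14]
6. n2.live = 30  [30]
7. n6.wid = "vz"  [terminal]
8. n7.fin = 10  [S₁.fin - 5]
9. n7.off = 10  [S₁.live - 20]
10. n8.wid = "vk"  [terminal]
11. n9.tag = 23  [terminal]
12. n10.wid = "nv"  [terminal]
13. n7.cnt = "vknv"  [a₀.wid ++ a₁.wid]
14. n7.hot = 9  [9]
15. n1.env = false  [B.hot > 9]
16. n1.fin = 3  [(if S₁.env then S₁.fin else S₁.live) - 12]
17. n1.live = 21  [S₁.fin + 6]
18. n12.fin = 16  [16]
19. n12.off = 29  [29]
20. n13.wid = "kq"  [terminal]
21. n12.cnt = "mkq"  ["m" ++ a.wid]
22. n12.hot = 29  [B.off * -1 + 58]
23. n11.env = true  [B.hot > 28]
24. n11.fin = 29  [len(B.cnt) + 26]
25. n11.live = 8  [8]
26. n14.ok = "qp"  ["qp"]
27. n14.depth = 1  [(if S₂.env then S₁.fin else S₂.fin) - 2]
28. n15.lim = -6  [terminal]
29. n16.ok = "yqp"  ["y" ++ A₀.ok]
30. n16.depth = 26  [d.lim + A₀.depth + 31]
31. n17.wid = "zm"  [terminal]
32. n18.lim = 6  [terminal]
33. n16.live = true  [d.lim > 5]
34. n19.wid = "kv"  [terminal]
35. n14.live = true  [A₁.live == true]
36. n0.env = true  [A.live and S₂.env]
37. n0.fin = 2  [2]
38. n0.live = -7  [S₂.live * 2 - 23]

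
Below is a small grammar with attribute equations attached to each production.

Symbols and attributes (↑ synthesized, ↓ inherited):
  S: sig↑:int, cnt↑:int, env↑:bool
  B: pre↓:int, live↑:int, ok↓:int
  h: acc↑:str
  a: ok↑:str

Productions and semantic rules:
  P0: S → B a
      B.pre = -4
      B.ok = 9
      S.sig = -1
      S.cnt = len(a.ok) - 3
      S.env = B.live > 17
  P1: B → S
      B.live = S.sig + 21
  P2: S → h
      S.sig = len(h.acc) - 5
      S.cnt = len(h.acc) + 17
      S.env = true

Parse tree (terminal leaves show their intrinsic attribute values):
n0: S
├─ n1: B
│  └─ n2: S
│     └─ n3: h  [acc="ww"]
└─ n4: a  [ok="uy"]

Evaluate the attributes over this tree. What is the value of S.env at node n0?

1. n1.pre = -4  [-4]
2. n1.ok = 9  [9]
3. n3.acc = "ww"  [terminal]
4. n2.sig = -3  [len(h.acc) - 5]
5. n2.cnt = 19  [len(h.acc) + 17]
6. n2.env = true  [true]
7. n1.live = 18  [S.sig + 21]
8. n4.ok = "uy"  [terminal]
9. n0.sig = -1  [-1]
10. n0.cnt = -1  [len(a.ok) - 3]
11. n0.env = true  [B.live > 17]

true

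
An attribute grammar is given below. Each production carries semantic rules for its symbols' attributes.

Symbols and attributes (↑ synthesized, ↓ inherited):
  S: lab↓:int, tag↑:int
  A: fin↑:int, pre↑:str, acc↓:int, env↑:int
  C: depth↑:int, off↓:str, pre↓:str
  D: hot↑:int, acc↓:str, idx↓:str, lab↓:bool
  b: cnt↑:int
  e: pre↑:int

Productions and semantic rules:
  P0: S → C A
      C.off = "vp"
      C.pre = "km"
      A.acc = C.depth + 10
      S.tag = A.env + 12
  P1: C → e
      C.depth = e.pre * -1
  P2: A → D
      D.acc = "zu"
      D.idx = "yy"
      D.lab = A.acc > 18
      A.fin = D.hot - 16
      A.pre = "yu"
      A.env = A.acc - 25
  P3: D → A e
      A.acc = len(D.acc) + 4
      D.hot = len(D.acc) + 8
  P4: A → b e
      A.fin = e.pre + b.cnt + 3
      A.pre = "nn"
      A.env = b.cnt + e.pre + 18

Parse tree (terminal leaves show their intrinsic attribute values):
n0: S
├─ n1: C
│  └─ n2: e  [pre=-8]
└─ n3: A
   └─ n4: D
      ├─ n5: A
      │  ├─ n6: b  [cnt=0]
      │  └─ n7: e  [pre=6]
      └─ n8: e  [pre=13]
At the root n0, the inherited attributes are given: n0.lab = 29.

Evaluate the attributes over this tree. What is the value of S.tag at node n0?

1. n0.lab = 29  [given at root]
2. n1.off = "vp"  ["vp"]
3. n1.pre = "km"  ["km"]
4. n2.pre = -8  [terminal]
5. n1.depth = 8  [e.pre * -1]
6. n3.acc = 18  [C.depth + 10]
7. n4.acc = "zu"  ["zu"]
8. n4.idx = "yy"  ["yy"]
9. n4.lab = false  [A.acc > 18]
10. n5.acc = 6  [len(D.acc) + 4]
11. n6.cnt = 0  [terminal]
12. n7.pre = 6  [terminal]
13. n5.fin = 9  [e.pre + b.cnt + 3]
14. n5.pre = "nn"  ["nn"]
15. n5.env = 24  [b.cnt + e.pre + 18]
16. n8.pre = 13  [terminal]
17. n4.hot = 10  [len(D.acc) + 8]
18. n3.fin = -6  [D.hot - 16]
19. n3.pre = "yu"  ["yu"]
20. n3.env = -7  [A.acc - 25]
21. n0.tag = 5  [A.env + 12]

5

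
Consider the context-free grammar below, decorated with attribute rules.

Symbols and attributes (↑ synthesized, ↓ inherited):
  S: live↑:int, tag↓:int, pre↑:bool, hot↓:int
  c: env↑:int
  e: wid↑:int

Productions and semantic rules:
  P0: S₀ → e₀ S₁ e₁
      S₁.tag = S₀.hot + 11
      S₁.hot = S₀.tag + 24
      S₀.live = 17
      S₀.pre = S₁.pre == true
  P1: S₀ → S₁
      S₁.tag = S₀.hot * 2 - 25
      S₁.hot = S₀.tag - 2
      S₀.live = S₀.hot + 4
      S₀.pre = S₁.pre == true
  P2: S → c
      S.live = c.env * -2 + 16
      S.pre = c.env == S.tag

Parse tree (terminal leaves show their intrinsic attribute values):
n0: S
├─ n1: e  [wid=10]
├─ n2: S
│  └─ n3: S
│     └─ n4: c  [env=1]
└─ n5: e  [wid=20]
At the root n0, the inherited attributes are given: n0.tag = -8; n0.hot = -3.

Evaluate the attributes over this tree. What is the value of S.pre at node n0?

1. n0.tag = -8  [given at root]
2. n0.hot = -3  [given at root]
3. n1.wid = 10  [terminal]
4. n2.tag = 8  [S₀.hot + 11]
5. n2.hot = 16  [S₀.tag + 24]
6. n3.tag = 7  [S₀.hot * 2 - 25]
7. n3.hot = 6  [S₀.tag - 2]
8. n4.env = 1  [terminal]
9. n3.live = 14  [c.env * -2 + 16]
10. n3.pre = false  [c.env == S.tag]
11. n2.live = 20  [S₀.hot + 4]
12. n2.pre = false  [S₁.pre == true]
13. n5.wid = 20  [terminal]
14. n0.live = 17  [17]
15. n0.pre = false  [S₁.pre == true]

false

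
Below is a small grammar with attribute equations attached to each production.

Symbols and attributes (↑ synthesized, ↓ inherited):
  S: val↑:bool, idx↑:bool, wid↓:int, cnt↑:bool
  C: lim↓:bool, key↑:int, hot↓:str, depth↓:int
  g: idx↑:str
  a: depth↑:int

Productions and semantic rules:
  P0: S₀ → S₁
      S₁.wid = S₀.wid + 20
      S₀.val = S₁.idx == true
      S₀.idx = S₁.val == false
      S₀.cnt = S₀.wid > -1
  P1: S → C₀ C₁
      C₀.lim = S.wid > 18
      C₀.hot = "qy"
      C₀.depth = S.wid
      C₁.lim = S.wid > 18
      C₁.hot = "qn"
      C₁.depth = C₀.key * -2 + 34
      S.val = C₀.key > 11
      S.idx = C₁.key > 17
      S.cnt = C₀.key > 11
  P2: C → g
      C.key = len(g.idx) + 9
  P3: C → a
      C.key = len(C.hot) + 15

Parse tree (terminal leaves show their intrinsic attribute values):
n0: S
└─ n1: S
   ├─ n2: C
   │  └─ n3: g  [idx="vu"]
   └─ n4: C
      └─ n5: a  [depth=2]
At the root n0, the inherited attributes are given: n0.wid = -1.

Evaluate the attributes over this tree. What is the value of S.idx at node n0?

1. n0.wid = -1  [given at root]
2. n1.wid = 19  [S₀.wid + 20]
3. n2.lim = true  [S.wid > 18]
4. n2.hot = "qy"  ["qy"]
5. n2.depth = 19  [S.wid]
6. n3.idx = "vu"  [terminal]
7. n2.key = 11  [len(g.idx) + 9]
8. n4.lim = true  [S.wid > 18]
9. n4.hot = "qn"  ["qn"]
10. n4.depth = 12  [C₀.key * -2 + 34]
11. n5.depth = 2  [terminal]
12. n4.key = 17  [len(C.hot) + 15]
13. n1.val = false  [C₀.key > 11]
14. n1.idx = false  [C₁.key > 17]
15. n1.cnt = false  [C₀.key > 11]
16. n0.val = false  [S₁.idx == true]
17. n0.idx = true  [S₁.val == false]
18. n0.cnt = false  [S₀.wid > -1]

true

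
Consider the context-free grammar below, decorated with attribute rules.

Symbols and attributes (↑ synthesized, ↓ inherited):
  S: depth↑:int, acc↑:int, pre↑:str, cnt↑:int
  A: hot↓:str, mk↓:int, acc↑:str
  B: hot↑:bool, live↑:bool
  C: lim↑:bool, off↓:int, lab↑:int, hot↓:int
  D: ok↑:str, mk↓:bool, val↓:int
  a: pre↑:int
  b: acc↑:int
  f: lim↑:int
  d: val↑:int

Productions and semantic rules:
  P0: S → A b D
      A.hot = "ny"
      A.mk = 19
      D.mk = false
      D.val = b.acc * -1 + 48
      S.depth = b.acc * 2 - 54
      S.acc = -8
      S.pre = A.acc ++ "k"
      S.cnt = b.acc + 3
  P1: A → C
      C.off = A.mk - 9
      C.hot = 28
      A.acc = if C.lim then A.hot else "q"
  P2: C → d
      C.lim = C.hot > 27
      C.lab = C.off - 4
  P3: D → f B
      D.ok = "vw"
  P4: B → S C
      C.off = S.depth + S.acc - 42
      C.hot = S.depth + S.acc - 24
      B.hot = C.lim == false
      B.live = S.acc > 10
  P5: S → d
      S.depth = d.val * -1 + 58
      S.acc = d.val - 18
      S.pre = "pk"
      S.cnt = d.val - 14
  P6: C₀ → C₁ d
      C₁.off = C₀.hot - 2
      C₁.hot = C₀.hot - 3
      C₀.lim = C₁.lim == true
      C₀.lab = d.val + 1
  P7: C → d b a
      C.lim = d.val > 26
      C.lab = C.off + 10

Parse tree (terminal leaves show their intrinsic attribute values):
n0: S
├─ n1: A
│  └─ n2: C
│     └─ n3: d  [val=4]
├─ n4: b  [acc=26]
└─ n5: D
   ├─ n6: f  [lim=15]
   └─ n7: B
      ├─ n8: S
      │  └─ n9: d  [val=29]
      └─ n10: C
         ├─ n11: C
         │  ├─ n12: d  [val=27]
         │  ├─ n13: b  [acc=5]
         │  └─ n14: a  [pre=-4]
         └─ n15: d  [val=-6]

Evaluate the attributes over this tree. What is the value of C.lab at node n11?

1. n1.hot = "ny"  ["ny"]
2. n1.mk = 19  [19]
3. n2.off = 10  [A.mk - 9]
4. n2.hot = 28  [28]
5. n3.val = 4  [terminal]
6. n2.lim = true  [C.hot > 27]
7. n2.lab = 6  [C.off - 4]
8. n1.acc = "ny"  [if C.lim then A.hot else "q"]
9. n4.acc = 26  [terminal]
10. n5.mk = false  [false]
11. n5.val = 22  [b.acc * -1 + 48]
12. n6.lim = 15  [terminal]
13. n9.val = 29  [terminal]
14. n8.depth = 29  [d.val * -1 + 58]
15. n8.acc = 11  [d.val - 18]
16. n8.pre = "pk"  ["pk"]
17. n8.cnt = 15  [d.val - 14]
18. n10.off = -2  [S.depth + S.acc - 42]
19. n10.hot = 16  [S.depth + S.acc - 24]
20. n11.off = 14  [C₀.hot - 2]
21. n11.hot = 13  [C₀.hot - 3]
22. n12.val = 27  [terminal]
23. n13.acc = 5  [terminal]
24. n14.pre = -4  [terminal]
25. n11.lim = true  [d.val > 26]
26. n11.lab = 24  [C.off + 10]
27. n15.val = -6  [terminal]
28. n10.lim = true  [C₁.lim == true]
29. n10.lab = -5  [d.val + 1]
30. n7.hot = false  [C.lim == false]
31. n7.live = true  [S.acc > 10]
32. n5.ok = "vw"  ["vw"]
33. n0.depth = -2  [b.acc * 2 - 54]
34. n0.acc = -8  [-8]
35. n0.pre = "nyk"  [A.acc ++ "k"]
36. n0.cnt = 29  [b.acc + 3]

24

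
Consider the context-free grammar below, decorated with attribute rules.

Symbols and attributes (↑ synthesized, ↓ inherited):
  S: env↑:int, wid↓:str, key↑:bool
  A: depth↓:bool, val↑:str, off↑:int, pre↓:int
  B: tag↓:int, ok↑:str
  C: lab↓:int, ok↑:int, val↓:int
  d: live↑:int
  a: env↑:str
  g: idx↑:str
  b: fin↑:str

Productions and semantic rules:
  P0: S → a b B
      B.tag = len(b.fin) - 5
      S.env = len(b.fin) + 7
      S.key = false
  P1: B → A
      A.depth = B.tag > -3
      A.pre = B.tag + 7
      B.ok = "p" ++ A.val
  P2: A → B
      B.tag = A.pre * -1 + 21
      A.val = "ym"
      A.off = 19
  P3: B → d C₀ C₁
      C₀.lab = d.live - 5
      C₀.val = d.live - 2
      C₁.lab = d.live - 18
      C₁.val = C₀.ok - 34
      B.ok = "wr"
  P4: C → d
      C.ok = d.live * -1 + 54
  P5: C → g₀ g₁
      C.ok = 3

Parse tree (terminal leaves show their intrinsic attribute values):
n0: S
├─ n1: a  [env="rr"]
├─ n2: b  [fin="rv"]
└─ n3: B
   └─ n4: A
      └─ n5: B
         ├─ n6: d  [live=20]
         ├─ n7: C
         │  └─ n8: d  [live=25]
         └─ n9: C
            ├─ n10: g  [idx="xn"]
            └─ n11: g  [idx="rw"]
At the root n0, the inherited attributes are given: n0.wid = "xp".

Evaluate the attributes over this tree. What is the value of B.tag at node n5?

17

1. n0.wid = "xp"  [given at root]
2. n1.env = "rr"  [terminal]
3. n2.fin = "rv"  [terminal]
4. n3.tag = -3  [len(b.fin) - 5]
5. n4.depth = false  [B.tag > -3]
6. n4.pre = 4  [B.tag + 7]
7. n5.tag = 17  [A.pre * -1 + 21]
8. n6.live = 20  [terminal]
9. n7.lab = 15  [d.live - 5]
10. n7.val = 18  [d.live - 2]
11. n8.live = 25  [terminal]
12. n7.ok = 29  [d.live * -1 + 54]
13. n9.lab = 2  [d.live - 18]
14. n9.val = -5  [C₀.ok - 34]
15. n10.idx = "xn"  [terminal]
16. n11.idx = "rw"  [terminal]
17. n9.ok = 3  [3]
18. n5.ok = "wr"  ["wr"]
19. n4.val = "ym"  ["ym"]
20. n4.off = 19  [19]
21. n3.ok = "pym"  ["p" ++ A.val]
22. n0.env = 9  [len(b.fin) + 7]
23. n0.key = false  [false]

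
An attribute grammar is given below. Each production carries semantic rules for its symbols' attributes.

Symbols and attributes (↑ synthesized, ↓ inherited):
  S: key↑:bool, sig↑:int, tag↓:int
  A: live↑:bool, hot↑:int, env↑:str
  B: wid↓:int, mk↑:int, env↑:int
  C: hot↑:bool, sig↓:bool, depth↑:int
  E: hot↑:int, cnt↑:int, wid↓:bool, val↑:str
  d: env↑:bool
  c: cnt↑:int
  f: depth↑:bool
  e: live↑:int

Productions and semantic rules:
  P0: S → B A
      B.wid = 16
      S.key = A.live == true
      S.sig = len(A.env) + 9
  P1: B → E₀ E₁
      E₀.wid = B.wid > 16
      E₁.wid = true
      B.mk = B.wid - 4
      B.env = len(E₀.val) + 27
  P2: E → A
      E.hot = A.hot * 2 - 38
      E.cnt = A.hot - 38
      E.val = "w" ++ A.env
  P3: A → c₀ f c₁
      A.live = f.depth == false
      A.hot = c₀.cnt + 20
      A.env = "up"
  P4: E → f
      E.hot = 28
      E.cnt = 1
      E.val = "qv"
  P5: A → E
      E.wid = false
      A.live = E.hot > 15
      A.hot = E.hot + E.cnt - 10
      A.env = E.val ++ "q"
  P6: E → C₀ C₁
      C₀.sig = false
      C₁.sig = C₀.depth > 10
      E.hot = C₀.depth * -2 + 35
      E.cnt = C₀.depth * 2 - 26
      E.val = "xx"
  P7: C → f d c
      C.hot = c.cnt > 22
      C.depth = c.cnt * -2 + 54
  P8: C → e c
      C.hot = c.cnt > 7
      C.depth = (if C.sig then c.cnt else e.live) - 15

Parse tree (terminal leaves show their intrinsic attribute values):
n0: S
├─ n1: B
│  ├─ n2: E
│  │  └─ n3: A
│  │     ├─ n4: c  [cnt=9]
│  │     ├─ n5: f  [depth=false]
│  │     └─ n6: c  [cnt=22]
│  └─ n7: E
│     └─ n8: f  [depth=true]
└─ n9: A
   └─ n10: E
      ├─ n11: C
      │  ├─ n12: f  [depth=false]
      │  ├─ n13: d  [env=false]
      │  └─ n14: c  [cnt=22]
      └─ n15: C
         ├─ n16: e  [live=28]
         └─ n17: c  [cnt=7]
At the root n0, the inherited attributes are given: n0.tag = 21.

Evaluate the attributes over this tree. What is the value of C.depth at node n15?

1. n0.tag = 21  [given at root]
2. n1.wid = 16  [16]
3. n2.wid = false  [B.wid > 16]
4. n4.cnt = 9  [terminal]
5. n5.depth = false  [terminal]
6. n6.cnt = 22  [terminal]
7. n3.live = true  [f.depth == false]
8. n3.hot = 29  [c₀.cnt + 20]
9. n3.env = "up"  ["up"]
10. n2.hot = 20  [A.hot * 2 - 38]
11. n2.cnt = -9  [A.hot - 38]
12. n2.val = "wup"  ["w" ++ A.env]
13. n7.wid = true  [true]
14. n8.depth = true  [terminal]
15. n7.hot = 28  [28]
16. n7.cnt = 1  [1]
17. n7.val = "qv"  ["qv"]
18. n1.mk = 12  [B.wid - 4]
19. n1.env = 30  [len(E₀.val) + 27]
20. n10.wid = false  [false]
21. n11.sig = false  [false]
22. n12.depth = false  [terminal]
23. n13.env = false  [terminal]
24. n14.cnt = 22  [terminal]
25. n11.hot = false  [c.cnt > 22]
26. n11.depth = 10  [c.cnt * -2 + 54]
27. n15.sig = false  [C₀.depth > 10]
28. n16.live = 28  [terminal]
29. n17.cnt = 7  [terminal]
30. n15.hot = false  [c.cnt > 7]
31. n15.depth = 13  [(if C.sig then c.cnt else e.live) - 15]
32. n10.hot = 15  [C₀.depth * -2 + 35]
33. n10.cnt = -6  [C₀.depth * 2 - 26]
34. n10.val = "xx"  ["xx"]
35. n9.live = false  [E.hot > 15]
36. n9.hot = -1  [E.hot + E.cnt - 10]
37. n9.env = "xxq"  [E.val ++ "q"]
38. n0.key = false  [A.live == true]
39. n0.sig = 12  [len(A.env) + 9]

13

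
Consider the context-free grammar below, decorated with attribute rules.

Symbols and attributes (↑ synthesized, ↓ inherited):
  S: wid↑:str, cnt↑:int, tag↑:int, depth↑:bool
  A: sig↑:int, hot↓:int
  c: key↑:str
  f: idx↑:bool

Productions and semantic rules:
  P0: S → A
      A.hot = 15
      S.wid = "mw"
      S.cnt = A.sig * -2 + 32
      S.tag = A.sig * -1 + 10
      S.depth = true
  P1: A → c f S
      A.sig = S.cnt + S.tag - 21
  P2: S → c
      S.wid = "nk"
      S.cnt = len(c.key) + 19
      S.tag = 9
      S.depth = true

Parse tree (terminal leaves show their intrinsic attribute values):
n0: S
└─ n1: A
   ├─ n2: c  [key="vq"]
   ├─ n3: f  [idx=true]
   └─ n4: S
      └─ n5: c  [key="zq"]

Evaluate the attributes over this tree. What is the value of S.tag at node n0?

1

1. n1.hot = 15  [15]
2. n2.key = "vq"  [terminal]
3. n3.idx = true  [terminal]
4. n5.key = "zq"  [terminal]
5. n4.wid = "nk"  ["nk"]
6. n4.cnt = 21  [len(c.key) + 19]
7. n4.tag = 9  [9]
8. n4.depth = true  [true]
9. n1.sig = 9  [S.cnt + S.tag - 21]
10. n0.wid = "mw"  ["mw"]
11. n0.cnt = 14  [A.sig * -2 + 32]
12. n0.tag = 1  [A.sig * -1 + 10]
13. n0.depth = true  [true]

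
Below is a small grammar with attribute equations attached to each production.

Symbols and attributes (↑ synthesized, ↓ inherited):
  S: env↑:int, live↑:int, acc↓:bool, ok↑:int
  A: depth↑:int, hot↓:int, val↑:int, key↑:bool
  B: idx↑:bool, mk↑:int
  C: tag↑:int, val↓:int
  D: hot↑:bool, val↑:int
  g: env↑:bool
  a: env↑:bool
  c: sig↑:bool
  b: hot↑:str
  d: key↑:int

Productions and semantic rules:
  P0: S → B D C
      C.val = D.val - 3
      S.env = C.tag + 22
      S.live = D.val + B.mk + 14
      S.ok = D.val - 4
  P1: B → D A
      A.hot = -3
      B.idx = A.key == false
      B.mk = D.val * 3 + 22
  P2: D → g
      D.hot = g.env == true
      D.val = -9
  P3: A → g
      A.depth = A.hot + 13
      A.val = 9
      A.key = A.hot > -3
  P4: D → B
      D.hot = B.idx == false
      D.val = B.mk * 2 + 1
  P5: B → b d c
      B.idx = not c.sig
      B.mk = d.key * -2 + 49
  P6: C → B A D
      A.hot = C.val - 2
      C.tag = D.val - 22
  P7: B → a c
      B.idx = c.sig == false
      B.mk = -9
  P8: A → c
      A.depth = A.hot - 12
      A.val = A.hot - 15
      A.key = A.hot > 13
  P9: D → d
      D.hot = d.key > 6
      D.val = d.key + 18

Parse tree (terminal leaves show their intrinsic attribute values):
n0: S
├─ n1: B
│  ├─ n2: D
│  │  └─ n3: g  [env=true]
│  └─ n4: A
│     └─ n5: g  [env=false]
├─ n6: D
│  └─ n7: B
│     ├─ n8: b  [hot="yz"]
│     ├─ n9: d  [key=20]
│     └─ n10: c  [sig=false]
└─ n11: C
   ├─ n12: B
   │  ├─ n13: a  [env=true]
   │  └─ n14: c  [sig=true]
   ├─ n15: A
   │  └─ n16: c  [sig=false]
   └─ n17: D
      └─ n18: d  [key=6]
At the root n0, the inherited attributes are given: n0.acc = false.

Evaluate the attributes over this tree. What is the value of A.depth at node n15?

1. n0.acc = false  [given at root]
2. n3.env = true  [terminal]
3. n2.hot = true  [g.env == true]
4. n2.val = -9  [-9]
5. n4.hot = -3  [-3]
6. n5.env = false  [terminal]
7. n4.depth = 10  [A.hot + 13]
8. n4.val = 9  [9]
9. n4.key = false  [A.hot > -3]
10. n1.idx = true  [A.key == false]
11. n1.mk = -5  [D.val * 3 + 22]
12. n8.hot = "yz"  [terminal]
13. n9.key = 20  [terminal]
14. n10.sig = false  [terminal]
15. n7.idx = true  [not c.sig]
16. n7.mk = 9  [d.key * -2 + 49]
17. n6.hot = false  [B.idx == false]
18. n6.val = 19  [B.mk * 2 + 1]
19. n11.val = 16  [D.val - 3]
20. n13.env = true  [terminal]
21. n14.sig = true  [terminal]
22. n12.idx = false  [c.sig == false]
23. n12.mk = -9  [-9]
24. n15.hot = 14  [C.val - 2]
25. n16.sig = false  [terminal]
26. n15.depth = 2  [A.hot - 12]
27. n15.val = -1  [A.hot - 15]
28. n15.key = true  [A.hot > 13]
29. n18.key = 6  [terminal]
30. n17.hot = false  [d.key > 6]
31. n17.val = 24  [d.key + 18]
32. n11.tag = 2  [D.val - 22]
33. n0.env = 24  [C.tag + 22]
34. n0.live = 28  [D.val + B.mk + 14]
35. n0.ok = 15  [D.val - 4]

2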